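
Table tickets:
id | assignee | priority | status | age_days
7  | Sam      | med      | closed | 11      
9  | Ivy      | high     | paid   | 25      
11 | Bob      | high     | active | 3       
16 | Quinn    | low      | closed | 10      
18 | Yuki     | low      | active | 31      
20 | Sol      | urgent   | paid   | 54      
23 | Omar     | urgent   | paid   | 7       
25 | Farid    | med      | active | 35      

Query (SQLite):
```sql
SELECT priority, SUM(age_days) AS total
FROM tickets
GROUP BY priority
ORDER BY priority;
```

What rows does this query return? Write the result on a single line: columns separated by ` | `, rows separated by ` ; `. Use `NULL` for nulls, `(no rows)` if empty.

Partition tickets by priority; compute SUM(age_days) within each group.
  high: ids {9, 11} → SUM(age_days)=28
  low: ids {16, 18} → SUM(age_days)=41
  med: ids {7, 25} → SUM(age_days)=46
  urgent: ids {20, 23} → SUM(age_days)=61

high | 28 ; low | 41 ; med | 46 ; urgent | 61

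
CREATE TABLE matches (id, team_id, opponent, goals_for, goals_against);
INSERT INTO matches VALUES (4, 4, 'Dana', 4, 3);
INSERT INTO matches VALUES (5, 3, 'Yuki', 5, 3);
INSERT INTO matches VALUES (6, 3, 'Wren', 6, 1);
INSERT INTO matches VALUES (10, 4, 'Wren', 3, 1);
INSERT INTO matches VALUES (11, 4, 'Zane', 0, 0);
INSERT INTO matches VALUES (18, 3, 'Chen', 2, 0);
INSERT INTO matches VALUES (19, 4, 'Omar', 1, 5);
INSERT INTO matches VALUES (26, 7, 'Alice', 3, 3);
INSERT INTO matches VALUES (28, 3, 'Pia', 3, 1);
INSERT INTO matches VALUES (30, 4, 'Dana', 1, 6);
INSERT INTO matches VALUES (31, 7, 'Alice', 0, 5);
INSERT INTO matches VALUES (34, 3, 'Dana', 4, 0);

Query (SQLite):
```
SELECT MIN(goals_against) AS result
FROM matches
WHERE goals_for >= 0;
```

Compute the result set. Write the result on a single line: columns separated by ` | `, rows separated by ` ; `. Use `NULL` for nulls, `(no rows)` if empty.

0

Rows where goals_for >= 0 → goals_against values: [3, 3, 1, 1, 0, 0, 5, 3, 1, 6, 5, 0].
MIN of non-NULL values = 0.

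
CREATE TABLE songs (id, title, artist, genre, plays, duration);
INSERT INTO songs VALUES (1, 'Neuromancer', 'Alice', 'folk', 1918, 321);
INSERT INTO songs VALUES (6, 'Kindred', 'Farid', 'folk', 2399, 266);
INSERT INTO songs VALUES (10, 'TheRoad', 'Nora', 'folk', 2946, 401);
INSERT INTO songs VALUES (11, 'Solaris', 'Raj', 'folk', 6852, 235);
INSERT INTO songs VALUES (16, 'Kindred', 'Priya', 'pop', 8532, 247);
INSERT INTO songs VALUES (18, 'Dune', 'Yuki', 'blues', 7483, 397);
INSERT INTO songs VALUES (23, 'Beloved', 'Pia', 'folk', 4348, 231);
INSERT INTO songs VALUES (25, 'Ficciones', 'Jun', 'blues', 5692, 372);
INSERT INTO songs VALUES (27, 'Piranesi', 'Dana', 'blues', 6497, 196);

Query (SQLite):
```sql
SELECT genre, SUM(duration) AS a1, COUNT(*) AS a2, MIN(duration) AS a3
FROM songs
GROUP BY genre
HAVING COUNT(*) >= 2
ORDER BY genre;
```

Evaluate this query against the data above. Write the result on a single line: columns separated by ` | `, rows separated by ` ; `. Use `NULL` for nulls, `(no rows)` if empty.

blues | 965 | 3 | 196 ; folk | 1454 | 5 | 231

Group songs by genre.
Per group compute: SUM(duration), COUNT(*), MIN(duration).
HAVING: drop groups with fewer than 2 rows.
  blues: ids {18, 25, 27} → SUM(duration)=965, COUNT(*)=3, MIN(duration)=196
  folk: ids {1, 6, 10, 11, 23} → SUM(duration)=1454, COUNT(*)=5, MIN(duration)=231
  pop: ids {16} → SUM(duration)=247, COUNT(*)=1, MIN(duration)=247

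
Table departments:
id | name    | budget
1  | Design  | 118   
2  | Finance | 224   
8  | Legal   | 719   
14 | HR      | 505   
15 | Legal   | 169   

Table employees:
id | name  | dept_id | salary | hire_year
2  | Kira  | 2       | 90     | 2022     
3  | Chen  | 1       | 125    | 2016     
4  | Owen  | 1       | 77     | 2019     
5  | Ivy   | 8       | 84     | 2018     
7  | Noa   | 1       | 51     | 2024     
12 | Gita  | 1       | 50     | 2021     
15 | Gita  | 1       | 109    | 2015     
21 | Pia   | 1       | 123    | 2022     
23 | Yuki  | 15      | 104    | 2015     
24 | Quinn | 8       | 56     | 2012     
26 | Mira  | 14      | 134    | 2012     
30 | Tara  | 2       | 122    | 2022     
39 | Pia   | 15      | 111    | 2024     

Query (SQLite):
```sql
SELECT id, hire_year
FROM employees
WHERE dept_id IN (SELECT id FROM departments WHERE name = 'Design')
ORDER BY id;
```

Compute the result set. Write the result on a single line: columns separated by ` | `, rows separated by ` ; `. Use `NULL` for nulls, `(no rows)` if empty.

Inner query: departments.id where name = 'Design'.
Outer: keep employees rows whose dept_id is in that set.
Inner query → {1}

3 | 2016 ; 4 | 2019 ; 7 | 2024 ; 12 | 2021 ; 15 | 2015 ; 21 | 2022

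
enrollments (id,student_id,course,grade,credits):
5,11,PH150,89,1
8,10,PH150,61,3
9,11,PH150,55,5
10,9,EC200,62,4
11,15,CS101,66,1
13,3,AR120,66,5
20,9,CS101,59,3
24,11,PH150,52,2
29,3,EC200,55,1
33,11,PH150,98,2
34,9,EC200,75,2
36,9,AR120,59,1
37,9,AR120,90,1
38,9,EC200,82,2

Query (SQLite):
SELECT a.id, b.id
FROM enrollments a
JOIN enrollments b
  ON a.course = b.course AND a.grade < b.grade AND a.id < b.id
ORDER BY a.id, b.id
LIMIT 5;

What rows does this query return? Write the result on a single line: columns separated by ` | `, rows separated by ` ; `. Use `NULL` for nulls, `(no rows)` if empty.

Pairs (a,b) with same course, a.grade < b.grade, a.id < b.id.
course groups: AR120:{13,36,37} CS101:{11,20} EC200:{10,29,34,38} PH150:{5,8,9,24,33}
Ordered by (a.id, b.id); first 5.

5 | 33 ; 8 | 33 ; 9 | 33 ; 10 | 34 ; 10 | 38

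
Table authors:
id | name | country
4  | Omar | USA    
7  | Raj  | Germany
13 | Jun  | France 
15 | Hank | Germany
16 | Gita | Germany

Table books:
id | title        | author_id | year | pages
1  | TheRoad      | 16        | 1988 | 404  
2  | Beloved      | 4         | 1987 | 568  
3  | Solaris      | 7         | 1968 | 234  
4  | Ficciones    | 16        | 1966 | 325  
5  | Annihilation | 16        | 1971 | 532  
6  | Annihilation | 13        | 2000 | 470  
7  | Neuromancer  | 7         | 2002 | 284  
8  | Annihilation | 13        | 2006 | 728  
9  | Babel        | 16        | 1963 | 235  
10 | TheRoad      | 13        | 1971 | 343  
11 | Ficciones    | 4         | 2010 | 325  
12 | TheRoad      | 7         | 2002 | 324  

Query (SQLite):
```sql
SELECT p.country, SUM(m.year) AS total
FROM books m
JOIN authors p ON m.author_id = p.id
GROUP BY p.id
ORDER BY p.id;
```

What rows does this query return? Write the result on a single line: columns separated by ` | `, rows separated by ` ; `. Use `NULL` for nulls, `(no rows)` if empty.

USA | 3997 ; Germany | 5972 ; France | 5977 ; Germany | 7888

Join each books row to its authors via author_id.
Group joined rows by authors.id; compute SUM(m.year) per group.
  4: ids {2, 11} → SUM(m.year)=3997
  7: ids {3, 7, 12} → SUM(m.year)=5972
  13: ids {6, 8, 10} → SUM(m.year)=5977
  16: ids {1, 4, 5, 9} → SUM(m.year)=7888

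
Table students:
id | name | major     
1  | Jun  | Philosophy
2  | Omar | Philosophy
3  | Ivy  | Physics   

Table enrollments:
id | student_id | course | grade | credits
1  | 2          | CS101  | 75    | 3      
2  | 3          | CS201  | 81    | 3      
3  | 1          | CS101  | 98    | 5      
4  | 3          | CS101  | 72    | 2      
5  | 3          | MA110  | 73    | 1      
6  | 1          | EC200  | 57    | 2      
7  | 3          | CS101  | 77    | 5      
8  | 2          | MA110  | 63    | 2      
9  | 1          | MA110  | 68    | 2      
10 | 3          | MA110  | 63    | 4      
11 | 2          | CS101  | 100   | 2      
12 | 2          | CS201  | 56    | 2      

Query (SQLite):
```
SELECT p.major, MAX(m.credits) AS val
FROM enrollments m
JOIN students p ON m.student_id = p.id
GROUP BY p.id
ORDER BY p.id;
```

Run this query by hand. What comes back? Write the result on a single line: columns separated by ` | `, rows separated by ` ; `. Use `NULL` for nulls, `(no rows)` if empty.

Philosophy | 5 ; Philosophy | 3 ; Physics | 5

Join each enrollments row to its students via student_id.
Group joined rows by students.id; compute MAX(m.credits) per group.
  1: ids {3, 6, 9} → MAX(m.credits)=5
  2: ids {1, 8, 11, 12} → MAX(m.credits)=3
  3: ids {2, 4, 5, 7, 10} → MAX(m.credits)=5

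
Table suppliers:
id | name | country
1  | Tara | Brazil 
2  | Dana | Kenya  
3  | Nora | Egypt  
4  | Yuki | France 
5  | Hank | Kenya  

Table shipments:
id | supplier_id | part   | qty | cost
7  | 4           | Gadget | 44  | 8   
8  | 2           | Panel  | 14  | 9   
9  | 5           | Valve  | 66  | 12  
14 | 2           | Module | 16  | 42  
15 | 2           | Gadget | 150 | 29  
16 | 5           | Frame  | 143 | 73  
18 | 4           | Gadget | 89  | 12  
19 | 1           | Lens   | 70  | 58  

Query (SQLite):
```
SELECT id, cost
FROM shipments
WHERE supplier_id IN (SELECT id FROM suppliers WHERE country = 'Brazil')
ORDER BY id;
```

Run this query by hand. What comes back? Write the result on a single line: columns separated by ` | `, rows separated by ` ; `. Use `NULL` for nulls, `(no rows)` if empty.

Inner query: suppliers.id where country = 'Brazil'.
Outer: keep shipments rows whose supplier_id is in that set.
Inner query → {1}

19 | 58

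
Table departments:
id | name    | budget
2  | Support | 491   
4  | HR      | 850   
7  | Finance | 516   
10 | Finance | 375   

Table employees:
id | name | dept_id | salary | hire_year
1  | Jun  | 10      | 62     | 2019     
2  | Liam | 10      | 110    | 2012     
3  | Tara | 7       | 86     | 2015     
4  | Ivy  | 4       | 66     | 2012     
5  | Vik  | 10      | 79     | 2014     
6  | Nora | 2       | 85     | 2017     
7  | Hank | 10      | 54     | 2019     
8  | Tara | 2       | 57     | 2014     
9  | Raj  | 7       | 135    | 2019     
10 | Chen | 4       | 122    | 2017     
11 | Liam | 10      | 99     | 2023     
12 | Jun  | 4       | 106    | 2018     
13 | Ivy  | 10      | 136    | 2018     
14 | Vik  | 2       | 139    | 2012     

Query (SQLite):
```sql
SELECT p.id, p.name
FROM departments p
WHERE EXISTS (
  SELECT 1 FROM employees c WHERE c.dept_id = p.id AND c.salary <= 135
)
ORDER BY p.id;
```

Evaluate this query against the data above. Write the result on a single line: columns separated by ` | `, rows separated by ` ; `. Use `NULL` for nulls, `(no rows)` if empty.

For each departments row, check whether any employees with matching dept_id has salary <= 135.
Keep rows where that is true.

2 | Support ; 4 | HR ; 7 | Finance ; 10 | Finance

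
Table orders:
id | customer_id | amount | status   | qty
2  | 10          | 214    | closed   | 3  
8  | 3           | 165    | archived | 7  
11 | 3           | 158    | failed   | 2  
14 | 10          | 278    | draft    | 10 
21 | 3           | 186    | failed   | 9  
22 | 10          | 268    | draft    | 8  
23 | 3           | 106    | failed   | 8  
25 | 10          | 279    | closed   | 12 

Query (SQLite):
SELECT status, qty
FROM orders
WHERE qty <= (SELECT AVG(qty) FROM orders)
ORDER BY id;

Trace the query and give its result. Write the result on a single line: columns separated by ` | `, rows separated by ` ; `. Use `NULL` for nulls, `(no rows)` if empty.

closed | 3 ; archived | 7 ; failed | 2

Scalar subquery: AVG(qty) over all orders rows = 7.375.
Keep rows where qty <= that value.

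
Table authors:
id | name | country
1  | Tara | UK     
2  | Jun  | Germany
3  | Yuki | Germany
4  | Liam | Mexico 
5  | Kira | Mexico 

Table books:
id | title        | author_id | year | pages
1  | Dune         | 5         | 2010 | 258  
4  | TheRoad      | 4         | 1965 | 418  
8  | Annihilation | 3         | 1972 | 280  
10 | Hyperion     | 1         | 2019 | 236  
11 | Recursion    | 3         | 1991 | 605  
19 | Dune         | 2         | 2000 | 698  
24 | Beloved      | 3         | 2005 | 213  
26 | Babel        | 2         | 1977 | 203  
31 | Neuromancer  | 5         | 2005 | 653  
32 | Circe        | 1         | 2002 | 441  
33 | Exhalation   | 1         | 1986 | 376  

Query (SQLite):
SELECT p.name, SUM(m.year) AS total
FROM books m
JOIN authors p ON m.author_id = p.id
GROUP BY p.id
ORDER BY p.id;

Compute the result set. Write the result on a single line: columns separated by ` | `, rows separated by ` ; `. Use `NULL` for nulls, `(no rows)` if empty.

Tara | 6007 ; Jun | 3977 ; Yuki | 5968 ; Liam | 1965 ; Kira | 4015

Join each books row to its authors via author_id.
Group joined rows by authors.id; compute SUM(m.year) per group.
  1: ids {10, 32, 33} → SUM(m.year)=6007
  2: ids {19, 26} → SUM(m.year)=3977
  3: ids {8, 11, 24} → SUM(m.year)=5968
  4: ids {4} → SUM(m.year)=1965
  5: ids {1, 31} → SUM(m.year)=4015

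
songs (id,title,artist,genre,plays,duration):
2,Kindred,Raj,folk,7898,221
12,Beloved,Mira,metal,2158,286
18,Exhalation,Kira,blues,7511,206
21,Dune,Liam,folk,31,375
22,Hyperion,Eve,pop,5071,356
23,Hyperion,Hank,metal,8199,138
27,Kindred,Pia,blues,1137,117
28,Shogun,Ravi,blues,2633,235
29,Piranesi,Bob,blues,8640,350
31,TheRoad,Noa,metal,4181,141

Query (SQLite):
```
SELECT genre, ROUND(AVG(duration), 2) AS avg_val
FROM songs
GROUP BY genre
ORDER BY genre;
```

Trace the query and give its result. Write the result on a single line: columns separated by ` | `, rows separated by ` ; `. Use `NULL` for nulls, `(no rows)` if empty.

blues | 227 ; folk | 298 ; metal | 188.33 ; pop | 356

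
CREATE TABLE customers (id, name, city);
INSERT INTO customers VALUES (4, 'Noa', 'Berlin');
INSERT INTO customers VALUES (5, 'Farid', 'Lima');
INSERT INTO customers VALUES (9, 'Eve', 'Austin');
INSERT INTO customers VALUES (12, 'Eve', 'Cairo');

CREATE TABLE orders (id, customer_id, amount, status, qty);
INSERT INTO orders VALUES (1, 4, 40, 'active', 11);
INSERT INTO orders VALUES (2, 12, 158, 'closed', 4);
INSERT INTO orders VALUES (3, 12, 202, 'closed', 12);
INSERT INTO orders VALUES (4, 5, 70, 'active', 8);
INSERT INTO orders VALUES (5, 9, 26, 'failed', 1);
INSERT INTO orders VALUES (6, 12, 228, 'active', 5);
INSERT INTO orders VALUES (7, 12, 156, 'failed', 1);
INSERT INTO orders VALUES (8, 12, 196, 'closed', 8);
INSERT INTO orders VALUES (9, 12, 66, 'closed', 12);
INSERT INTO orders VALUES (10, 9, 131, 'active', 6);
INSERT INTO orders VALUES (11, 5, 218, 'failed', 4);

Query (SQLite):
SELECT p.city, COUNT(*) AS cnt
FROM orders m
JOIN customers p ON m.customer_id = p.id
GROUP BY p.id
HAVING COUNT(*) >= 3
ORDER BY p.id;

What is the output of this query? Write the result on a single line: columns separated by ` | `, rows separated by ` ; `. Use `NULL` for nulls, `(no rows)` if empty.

Cairo | 6

Join each orders row to its customers via customer_id.
Group joined rows by customers.id; compute COUNT(*) per group.
HAVING: keep groups with count ≥ 3.
  4: ids {1} → COUNT(*)=1
  5: ids {4, 11} → COUNT(*)=2
  9: ids {5, 10} → COUNT(*)=2
  12: ids {2, 3, 6, 7, 8, 9} → COUNT(*)=6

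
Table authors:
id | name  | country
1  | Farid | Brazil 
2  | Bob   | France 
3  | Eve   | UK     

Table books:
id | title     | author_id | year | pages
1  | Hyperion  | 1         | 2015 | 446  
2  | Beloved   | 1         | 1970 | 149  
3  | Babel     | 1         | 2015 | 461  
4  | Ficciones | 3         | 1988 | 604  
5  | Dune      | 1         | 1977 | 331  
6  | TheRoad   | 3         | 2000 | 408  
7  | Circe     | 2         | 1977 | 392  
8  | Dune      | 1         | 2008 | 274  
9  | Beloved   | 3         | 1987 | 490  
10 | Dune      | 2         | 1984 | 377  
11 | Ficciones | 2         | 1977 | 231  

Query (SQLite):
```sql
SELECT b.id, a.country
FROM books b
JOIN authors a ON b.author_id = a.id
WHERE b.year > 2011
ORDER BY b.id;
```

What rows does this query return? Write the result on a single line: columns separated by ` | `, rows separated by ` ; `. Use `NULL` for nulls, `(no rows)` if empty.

Each books row matches the authors row where author_id = authors.id.
Then keep rows with b.year > 2011.

1 | Brazil ; 3 | Brazil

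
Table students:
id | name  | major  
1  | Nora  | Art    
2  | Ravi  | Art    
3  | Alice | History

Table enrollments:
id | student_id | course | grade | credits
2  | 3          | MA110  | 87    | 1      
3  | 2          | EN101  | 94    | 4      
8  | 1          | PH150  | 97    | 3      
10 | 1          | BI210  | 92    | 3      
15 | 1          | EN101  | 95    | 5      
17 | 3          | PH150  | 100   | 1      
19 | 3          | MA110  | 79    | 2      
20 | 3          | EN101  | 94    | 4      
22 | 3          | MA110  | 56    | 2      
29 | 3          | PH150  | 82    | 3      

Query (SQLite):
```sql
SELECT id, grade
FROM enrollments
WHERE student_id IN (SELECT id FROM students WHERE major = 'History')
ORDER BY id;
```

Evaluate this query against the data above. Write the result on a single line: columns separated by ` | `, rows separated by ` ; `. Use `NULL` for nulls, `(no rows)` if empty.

Inner query: students.id where major = 'History'.
Outer: keep enrollments rows whose student_id is in that set.
Inner query → {3}

2 | 87 ; 17 | 100 ; 19 | 79 ; 20 | 94 ; 22 | 56 ; 29 | 82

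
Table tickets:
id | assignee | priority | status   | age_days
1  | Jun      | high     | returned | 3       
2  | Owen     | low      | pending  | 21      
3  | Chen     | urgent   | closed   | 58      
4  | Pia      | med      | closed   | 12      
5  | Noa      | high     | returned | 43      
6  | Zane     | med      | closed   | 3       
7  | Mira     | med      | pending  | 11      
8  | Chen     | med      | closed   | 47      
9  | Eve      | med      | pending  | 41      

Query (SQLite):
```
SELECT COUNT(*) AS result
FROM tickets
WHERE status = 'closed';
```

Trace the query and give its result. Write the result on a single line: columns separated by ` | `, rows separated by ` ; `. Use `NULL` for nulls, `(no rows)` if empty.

Rows where status='closed' → age_days values: [58, 12, 3, 47].
COUNT(*) counts rows → 4.

4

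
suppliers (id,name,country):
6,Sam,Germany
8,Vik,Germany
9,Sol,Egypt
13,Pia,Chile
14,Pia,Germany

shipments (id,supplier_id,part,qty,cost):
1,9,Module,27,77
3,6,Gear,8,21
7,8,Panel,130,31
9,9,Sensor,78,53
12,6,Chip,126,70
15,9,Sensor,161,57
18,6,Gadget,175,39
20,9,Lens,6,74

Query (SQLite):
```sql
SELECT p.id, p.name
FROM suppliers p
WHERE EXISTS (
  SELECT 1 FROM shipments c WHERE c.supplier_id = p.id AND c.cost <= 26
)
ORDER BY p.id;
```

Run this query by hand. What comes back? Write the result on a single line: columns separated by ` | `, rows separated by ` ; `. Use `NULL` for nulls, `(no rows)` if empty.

6 | Sam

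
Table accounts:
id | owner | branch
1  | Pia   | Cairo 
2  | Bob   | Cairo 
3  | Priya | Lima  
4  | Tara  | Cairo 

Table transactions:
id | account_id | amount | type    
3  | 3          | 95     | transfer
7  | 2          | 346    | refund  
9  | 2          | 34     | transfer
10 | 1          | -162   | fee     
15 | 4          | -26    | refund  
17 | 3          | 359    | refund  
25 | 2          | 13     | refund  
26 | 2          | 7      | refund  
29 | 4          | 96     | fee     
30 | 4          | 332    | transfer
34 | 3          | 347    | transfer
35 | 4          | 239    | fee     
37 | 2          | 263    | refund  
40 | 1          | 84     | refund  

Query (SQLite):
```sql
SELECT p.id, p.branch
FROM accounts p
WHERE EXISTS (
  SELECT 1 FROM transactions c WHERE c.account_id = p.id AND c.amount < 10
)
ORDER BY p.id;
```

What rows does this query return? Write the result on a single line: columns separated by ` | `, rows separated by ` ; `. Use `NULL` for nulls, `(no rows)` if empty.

1 | Cairo ; 2 | Cairo ; 4 | Cairo

For each accounts row, check whether any transactions with matching account_id has amount < 10.
Keep rows where that is true.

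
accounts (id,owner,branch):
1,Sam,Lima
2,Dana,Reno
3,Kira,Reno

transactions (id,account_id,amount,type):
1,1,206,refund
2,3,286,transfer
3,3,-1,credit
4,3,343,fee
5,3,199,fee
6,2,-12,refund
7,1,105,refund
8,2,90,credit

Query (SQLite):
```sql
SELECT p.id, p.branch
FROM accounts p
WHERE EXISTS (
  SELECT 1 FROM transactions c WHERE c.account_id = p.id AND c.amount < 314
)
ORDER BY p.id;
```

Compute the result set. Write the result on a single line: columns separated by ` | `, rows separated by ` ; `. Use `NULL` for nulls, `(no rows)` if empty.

1 | Lima ; 2 | Reno ; 3 | Reno

For each accounts row, check whether any transactions with matching account_id has amount < 314.
Keep rows where that is true.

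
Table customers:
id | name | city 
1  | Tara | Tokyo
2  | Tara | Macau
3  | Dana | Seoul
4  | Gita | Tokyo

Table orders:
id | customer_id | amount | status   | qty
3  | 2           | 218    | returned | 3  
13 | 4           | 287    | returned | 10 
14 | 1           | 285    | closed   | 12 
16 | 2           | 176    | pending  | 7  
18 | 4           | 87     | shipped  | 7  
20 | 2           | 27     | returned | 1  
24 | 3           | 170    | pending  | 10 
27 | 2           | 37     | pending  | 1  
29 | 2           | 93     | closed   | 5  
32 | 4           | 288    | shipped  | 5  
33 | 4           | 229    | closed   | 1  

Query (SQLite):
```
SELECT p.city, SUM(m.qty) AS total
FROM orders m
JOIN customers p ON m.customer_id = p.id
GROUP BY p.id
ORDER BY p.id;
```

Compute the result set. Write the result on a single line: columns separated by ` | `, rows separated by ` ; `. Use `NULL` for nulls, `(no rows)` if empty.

Tokyo | 12 ; Macau | 17 ; Seoul | 10 ; Tokyo | 23

Join each orders row to its customers via customer_id.
Group joined rows by customers.id; compute SUM(m.qty) per group.
  1: ids {14} → SUM(m.qty)=12
  2: ids {3, 16, 20, 27, 29} → SUM(m.qty)=17
  3: ids {24} → SUM(m.qty)=10
  4: ids {13, 18, 32, 33} → SUM(m.qty)=23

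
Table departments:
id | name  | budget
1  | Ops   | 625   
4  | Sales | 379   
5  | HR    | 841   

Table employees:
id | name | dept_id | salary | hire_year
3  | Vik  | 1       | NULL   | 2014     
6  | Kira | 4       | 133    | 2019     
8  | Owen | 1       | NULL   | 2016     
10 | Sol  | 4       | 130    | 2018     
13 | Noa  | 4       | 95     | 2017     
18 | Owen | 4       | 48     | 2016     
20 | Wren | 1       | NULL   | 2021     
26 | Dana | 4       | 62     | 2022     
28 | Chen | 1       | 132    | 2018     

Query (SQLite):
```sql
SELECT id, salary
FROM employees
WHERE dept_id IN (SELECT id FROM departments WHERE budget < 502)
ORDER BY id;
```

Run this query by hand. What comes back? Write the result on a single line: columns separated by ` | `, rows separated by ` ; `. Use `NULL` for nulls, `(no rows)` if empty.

6 | 133 ; 10 | 130 ; 13 | 95 ; 18 | 48 ; 26 | 62

Inner query: departments.id where budget < 502.
Outer: keep employees rows whose dept_id is in that set.
Inner query → {4}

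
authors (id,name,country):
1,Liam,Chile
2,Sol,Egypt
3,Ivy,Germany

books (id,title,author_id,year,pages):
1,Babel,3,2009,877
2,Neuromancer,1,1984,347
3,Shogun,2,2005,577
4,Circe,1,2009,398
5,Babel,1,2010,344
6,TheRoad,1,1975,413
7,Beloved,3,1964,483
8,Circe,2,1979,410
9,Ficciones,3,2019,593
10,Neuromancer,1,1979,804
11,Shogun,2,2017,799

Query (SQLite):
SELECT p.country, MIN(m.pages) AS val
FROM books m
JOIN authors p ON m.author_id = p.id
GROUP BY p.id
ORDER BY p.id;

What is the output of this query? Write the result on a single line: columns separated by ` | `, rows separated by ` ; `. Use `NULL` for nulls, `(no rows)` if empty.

Chile | 344 ; Egypt | 410 ; Germany | 483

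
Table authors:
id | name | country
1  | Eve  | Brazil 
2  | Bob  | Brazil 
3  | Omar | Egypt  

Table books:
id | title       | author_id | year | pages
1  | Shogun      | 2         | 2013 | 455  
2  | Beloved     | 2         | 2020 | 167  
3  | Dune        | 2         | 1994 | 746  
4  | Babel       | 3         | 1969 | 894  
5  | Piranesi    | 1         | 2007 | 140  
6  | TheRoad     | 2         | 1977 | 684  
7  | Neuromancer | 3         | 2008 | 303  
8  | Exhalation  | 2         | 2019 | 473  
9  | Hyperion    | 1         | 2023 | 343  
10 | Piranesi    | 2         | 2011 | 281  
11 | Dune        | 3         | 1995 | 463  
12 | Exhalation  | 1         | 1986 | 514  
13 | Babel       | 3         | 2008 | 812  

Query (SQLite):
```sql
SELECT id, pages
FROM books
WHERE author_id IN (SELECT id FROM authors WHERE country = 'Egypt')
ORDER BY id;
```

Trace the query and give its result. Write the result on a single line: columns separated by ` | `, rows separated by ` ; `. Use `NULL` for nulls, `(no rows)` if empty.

Inner query: authors.id where country = 'Egypt'.
Outer: keep books rows whose author_id is in that set.
Inner query → {3}

4 | 894 ; 7 | 303 ; 11 | 463 ; 13 | 812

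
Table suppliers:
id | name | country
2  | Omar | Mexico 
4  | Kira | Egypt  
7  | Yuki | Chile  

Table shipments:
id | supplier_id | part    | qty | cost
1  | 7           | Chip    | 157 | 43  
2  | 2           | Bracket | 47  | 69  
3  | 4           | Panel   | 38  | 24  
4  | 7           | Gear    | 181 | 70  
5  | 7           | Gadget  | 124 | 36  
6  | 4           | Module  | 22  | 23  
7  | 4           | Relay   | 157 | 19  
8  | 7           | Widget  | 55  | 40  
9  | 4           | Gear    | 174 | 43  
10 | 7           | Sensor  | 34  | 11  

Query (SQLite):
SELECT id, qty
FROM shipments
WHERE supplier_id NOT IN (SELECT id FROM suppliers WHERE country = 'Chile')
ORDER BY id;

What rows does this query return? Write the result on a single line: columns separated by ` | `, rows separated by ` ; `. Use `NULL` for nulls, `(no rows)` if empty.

Inner query: suppliers.id where country = 'Chile'.
Outer: keep shipments rows whose supplier_id is not in that set.
Inner query → {7}

2 | 47 ; 3 | 38 ; 6 | 22 ; 7 | 157 ; 9 | 174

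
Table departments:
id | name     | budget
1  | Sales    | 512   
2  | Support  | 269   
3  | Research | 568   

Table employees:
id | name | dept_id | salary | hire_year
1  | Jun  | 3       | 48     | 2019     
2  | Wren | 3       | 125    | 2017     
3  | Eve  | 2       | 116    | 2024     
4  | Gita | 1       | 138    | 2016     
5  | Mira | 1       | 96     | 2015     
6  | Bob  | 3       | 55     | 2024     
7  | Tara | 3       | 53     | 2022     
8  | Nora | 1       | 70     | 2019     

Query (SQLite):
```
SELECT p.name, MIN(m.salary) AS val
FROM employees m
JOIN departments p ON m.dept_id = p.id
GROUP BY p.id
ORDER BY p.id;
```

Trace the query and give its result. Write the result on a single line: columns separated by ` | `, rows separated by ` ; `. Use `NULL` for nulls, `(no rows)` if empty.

Sales | 70 ; Support | 116 ; Research | 48

Join each employees row to its departments via dept_id.
Group joined rows by departments.id; compute MIN(m.salary) per group.
  1: ids {4, 5, 8} → MIN(m.salary)=70
  2: ids {3} → MIN(m.salary)=116
  3: ids {1, 2, 6, 7} → MIN(m.salary)=48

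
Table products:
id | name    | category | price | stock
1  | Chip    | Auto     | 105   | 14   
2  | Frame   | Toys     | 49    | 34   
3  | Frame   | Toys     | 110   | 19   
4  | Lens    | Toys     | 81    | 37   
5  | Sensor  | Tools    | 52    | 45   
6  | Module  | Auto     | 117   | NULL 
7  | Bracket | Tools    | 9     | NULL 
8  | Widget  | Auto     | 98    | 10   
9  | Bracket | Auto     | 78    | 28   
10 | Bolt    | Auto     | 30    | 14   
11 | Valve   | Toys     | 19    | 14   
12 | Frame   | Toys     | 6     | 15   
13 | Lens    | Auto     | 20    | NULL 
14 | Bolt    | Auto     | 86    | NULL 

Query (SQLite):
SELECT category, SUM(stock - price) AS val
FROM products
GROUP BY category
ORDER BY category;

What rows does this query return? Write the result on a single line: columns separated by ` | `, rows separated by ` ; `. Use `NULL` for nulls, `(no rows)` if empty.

For each row compute stock - price.
Group by category; take SUM of the expression per group.
  Auto: ids {1, 6, 8, 9, 10, 13, 14} → SUM(stock - price)=-245
  Tools: ids {5, 7} → SUM(stock - price)=-7
  Toys: ids {2, 3, 4, 11, 12} → SUM(stock - price)=-146

Auto | -245 ; Tools | -7 ; Toys | -146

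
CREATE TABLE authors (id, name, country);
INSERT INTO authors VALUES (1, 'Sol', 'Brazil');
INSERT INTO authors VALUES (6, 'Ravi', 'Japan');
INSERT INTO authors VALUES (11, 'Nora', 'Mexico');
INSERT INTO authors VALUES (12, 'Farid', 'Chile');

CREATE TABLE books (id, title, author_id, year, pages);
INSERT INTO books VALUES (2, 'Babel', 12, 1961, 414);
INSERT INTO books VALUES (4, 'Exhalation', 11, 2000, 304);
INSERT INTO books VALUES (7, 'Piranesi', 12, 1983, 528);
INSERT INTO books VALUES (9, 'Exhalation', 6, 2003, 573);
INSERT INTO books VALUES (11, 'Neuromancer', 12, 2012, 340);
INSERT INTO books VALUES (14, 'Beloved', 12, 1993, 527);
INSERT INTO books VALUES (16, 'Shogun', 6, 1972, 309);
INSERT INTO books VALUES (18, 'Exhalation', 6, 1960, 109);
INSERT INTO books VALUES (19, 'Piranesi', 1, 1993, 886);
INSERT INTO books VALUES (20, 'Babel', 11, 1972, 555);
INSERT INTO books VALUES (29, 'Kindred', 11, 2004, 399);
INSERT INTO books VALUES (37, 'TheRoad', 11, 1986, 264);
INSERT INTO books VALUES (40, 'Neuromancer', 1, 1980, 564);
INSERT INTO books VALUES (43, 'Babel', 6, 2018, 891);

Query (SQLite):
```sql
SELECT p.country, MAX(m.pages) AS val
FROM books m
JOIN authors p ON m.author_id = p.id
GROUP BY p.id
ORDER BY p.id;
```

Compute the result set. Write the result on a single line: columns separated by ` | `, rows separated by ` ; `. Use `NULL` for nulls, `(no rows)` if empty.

Join each books row to its authors via author_id.
Group joined rows by authors.id; compute MAX(m.pages) per group.
  1: ids {19, 40} → MAX(m.pages)=886
  6: ids {9, 16, 18, 43} → MAX(m.pages)=891
  11: ids {4, 20, 29, 37} → MAX(m.pages)=555
  12: ids {2, 7, 11, 14} → MAX(m.pages)=528

Brazil | 886 ; Japan | 891 ; Mexico | 555 ; Chile | 528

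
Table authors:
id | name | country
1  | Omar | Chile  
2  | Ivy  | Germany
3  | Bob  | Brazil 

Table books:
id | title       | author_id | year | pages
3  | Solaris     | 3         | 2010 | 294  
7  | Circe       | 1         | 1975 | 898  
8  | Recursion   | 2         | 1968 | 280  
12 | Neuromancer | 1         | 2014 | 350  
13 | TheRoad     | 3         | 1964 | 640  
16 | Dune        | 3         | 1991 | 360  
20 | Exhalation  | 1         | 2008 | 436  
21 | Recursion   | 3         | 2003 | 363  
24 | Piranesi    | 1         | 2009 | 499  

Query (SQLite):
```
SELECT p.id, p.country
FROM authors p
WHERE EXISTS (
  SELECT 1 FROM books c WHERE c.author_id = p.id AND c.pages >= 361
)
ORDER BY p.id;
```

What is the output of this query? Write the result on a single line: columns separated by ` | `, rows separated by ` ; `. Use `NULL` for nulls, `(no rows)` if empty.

For each authors row, check whether any books with matching author_id has pages >= 361.
Keep rows where that is true.

1 | Chile ; 3 | Brazil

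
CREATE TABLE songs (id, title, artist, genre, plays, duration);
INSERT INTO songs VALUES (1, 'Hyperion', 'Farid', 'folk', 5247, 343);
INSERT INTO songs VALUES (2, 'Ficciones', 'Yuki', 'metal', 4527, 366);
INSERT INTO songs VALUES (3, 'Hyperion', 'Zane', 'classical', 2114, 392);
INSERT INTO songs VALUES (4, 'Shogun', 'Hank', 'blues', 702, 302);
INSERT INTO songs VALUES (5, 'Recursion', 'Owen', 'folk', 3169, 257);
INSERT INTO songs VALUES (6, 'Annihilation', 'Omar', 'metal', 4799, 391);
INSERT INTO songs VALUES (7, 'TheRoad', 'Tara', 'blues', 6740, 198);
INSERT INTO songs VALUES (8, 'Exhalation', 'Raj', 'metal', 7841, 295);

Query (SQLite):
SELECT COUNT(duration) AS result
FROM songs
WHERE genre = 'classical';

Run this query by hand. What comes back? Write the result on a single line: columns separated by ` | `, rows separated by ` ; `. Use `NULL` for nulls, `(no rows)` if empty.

Rows where genre='classical' → duration values: [392].
COUNT(duration) counts non-NULL values → 1.

1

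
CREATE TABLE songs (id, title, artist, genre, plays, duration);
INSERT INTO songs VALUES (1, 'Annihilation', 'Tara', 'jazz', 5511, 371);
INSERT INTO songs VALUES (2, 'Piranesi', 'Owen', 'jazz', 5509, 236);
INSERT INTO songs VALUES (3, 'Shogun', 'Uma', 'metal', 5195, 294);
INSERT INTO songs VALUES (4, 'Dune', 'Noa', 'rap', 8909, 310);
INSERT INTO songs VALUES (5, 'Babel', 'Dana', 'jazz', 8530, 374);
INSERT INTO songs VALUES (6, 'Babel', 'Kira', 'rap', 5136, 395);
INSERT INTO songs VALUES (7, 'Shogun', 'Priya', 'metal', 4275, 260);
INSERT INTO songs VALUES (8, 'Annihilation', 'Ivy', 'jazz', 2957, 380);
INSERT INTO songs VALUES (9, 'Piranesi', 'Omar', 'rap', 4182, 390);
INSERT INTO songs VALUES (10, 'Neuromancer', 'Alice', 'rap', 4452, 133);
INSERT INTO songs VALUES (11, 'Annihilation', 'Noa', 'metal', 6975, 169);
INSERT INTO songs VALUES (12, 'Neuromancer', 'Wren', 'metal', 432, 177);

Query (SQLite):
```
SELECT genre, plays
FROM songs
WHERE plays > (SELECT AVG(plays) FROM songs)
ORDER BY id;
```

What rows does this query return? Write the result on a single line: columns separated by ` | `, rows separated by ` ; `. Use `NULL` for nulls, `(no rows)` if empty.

jazz | 5511 ; jazz | 5509 ; metal | 5195 ; rap | 8909 ; jazz | 8530 ; metal | 6975

Scalar subquery: AVG(plays) over all songs rows = 5171.916667 (≈; comparison uses full precision).
Keep rows where plays > that value.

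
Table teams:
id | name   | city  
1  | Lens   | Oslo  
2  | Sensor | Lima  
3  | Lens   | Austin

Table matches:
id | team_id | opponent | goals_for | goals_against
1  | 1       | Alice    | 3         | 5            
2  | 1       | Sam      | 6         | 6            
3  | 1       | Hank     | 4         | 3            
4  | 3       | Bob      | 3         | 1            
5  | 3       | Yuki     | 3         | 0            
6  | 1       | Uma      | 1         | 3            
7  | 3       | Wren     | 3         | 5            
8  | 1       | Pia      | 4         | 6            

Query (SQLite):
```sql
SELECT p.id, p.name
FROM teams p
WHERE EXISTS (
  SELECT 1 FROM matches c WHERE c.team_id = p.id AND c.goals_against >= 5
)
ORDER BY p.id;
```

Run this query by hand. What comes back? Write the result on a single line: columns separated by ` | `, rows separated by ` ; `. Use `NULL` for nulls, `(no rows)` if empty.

1 | Lens ; 3 | Lens

For each teams row, check whether any matches with matching team_id has goals_against >= 5.
Keep rows where that is true.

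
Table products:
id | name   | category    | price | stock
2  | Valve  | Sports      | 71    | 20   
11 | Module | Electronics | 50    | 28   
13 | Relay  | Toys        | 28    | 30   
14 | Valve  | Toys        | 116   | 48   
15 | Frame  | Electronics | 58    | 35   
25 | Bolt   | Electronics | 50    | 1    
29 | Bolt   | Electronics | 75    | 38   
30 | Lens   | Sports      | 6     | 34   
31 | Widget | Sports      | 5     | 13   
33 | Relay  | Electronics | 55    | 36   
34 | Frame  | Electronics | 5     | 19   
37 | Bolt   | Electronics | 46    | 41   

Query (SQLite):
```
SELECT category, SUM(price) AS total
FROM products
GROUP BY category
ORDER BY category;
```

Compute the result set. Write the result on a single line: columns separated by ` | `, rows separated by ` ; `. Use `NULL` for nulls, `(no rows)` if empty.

Electronics | 339 ; Sports | 82 ; Toys | 144

Partition products by category; compute SUM(price) within each group.
  Electronics: ids {11, 15, 25, 29, 33, 34, 37} → SUM(price)=339
  Sports: ids {2, 30, 31} → SUM(price)=82
  Toys: ids {13, 14} → SUM(price)=144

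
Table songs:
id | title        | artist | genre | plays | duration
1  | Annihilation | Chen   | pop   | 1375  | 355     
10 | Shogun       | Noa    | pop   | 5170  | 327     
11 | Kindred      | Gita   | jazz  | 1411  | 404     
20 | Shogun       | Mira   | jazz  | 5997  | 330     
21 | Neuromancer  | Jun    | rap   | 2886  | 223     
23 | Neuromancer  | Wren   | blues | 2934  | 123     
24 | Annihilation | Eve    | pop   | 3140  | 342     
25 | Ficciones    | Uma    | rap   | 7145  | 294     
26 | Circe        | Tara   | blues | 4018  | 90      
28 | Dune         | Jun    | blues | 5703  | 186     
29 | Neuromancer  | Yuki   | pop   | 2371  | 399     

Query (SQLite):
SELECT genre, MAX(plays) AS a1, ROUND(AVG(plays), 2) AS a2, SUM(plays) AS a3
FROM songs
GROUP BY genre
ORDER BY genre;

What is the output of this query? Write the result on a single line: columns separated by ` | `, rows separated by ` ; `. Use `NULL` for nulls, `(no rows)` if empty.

Group songs by genre.
Per group compute: MAX(plays), ROUND(AVG(plays), 2), SUM(plays).
  blues: ids {23, 26, 28} → MAX(plays)=5703, ROUND(AVG(plays), 2)=4218.33, SUM(plays)=12655
  jazz: ids {11, 20} → MAX(plays)=5997, ROUND(AVG(plays), 2)=3704, SUM(plays)=7408
  pop: ids {1, 10, 24, 29} → MAX(plays)=5170, ROUND(AVG(plays), 2)=3014, SUM(plays)=12056
  rap: ids {21, 25} → MAX(plays)=7145, ROUND(AVG(plays), 2)=5015.5, SUM(plays)=10031

blues | 5703 | 4218.33 | 12655 ; jazz | 5997 | 3704 | 7408 ; pop | 5170 | 3014 | 12056 ; rap | 7145 | 5015.5 | 10031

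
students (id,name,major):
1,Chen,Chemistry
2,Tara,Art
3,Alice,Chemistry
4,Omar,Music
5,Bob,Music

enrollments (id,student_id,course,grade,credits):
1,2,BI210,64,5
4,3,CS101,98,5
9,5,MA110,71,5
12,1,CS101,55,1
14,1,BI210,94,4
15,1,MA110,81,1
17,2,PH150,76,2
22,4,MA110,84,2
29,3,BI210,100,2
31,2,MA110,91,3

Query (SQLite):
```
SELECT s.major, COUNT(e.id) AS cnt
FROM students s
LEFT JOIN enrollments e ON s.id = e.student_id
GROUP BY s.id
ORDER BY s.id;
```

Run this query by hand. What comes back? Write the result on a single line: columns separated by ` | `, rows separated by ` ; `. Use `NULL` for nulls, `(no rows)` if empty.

LEFT JOIN keeps every students row; unmatched ones get NULL for enrollments columns.
Group by students.id and compute COUNT(e.id). COUNT(col) of an all-NULL group is 0.
  1: ids {12, 14, 15} → COUNT(e.id)=3
  2: ids {1, 17, 31} → COUNT(e.id)=3
  3: ids {4, 29} → COUNT(e.id)=2
  4: ids {22} → COUNT(e.id)=1
  5: ids {9} → COUNT(e.id)=1

Chemistry | 3 ; Art | 3 ; Chemistry | 2 ; Music | 1 ; Music | 1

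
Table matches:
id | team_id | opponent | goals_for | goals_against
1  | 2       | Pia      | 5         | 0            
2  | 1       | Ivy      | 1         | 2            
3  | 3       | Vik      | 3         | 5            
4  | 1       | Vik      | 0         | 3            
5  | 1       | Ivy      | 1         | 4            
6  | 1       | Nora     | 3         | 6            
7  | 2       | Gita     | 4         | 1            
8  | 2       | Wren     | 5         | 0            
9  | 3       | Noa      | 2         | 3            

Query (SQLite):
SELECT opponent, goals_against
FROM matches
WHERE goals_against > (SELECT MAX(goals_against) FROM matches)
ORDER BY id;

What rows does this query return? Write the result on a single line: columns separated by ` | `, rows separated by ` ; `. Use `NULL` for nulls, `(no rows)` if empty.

(no rows)

Scalar subquery: MAX(goals_against) over all matches rows = 6.
Keep rows where goals_against > that value.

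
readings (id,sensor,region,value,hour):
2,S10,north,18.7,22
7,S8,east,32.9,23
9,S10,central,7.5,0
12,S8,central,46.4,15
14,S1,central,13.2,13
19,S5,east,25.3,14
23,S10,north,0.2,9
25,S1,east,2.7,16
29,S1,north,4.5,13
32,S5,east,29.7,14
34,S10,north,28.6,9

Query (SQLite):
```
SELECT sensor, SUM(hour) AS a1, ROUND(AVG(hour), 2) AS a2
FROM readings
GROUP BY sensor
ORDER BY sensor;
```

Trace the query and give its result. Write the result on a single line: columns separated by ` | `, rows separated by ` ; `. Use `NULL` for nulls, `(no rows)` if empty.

Group readings by sensor.
Per group compute: SUM(hour), ROUND(AVG(hour), 2).
  S1: ids {14, 25, 29} → SUM(hour)=42, ROUND(AVG(hour), 2)=14
  S10: ids {2, 9, 23, 34} → SUM(hour)=40, ROUND(AVG(hour), 2)=10
  S5: ids {19, 32} → SUM(hour)=28, ROUND(AVG(hour), 2)=14
  S8: ids {7, 12} → SUM(hour)=38, ROUND(AVG(hour), 2)=19

S1 | 42 | 14 ; S10 | 40 | 10 ; S5 | 28 | 14 ; S8 | 38 | 19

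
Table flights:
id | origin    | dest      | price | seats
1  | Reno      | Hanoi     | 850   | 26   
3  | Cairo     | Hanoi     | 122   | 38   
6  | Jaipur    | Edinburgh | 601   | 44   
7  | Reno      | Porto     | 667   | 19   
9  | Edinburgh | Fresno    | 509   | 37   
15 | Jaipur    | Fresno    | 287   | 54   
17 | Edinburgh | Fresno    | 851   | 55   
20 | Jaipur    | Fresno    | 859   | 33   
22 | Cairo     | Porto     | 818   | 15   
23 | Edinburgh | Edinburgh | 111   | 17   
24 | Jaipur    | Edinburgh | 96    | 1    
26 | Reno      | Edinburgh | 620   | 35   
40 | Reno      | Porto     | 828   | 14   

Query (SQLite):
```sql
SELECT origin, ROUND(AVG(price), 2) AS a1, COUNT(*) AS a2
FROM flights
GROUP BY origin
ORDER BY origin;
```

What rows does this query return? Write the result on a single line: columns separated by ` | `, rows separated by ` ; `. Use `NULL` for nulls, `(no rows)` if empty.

Cairo | 470 | 2 ; Edinburgh | 490.33 | 3 ; Jaipur | 460.75 | 4 ; Reno | 741.25 | 4

Group flights by origin.
Per group compute: ROUND(AVG(price), 2), COUNT(*).
  Cairo: ids {3, 22} → ROUND(AVG(price), 2)=470, COUNT(*)=2
  Edinburgh: ids {9, 17, 23} → ROUND(AVG(price), 2)=490.33, COUNT(*)=3
  Jaipur: ids {6, 15, 20, 24} → ROUND(AVG(price), 2)=460.75, COUNT(*)=4
  Reno: ids {1, 7, 26, 40} → ROUND(AVG(price), 2)=741.25, COUNT(*)=4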